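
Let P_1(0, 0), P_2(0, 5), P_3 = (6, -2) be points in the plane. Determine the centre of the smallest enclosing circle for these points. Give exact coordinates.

Side lengths²: P_1P_2² = 25, P_1P_3² = 40, P_2P_3² = 85.
Since P_2P_3² = 85 ≥ 40 + 25 = 65, the angle opposite P_2P_3 is not acute, so the smallest enclosing circle has P_2P_3 as diameter.
Centre = midpoint of P_2P_3 = (3, 1.5), r² = 85/4 = 21.25.
Centre = (3, 1.5).

(3, 1.5)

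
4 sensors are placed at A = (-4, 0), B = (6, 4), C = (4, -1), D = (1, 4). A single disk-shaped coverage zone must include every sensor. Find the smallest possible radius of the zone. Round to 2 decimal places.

A smallest enclosing disk is always determined by at most three of the input points on its boundary.
The farthest pair is A–B with squared distance 116. The circle on this segment as diameter has centre (1, 2) and r² = 116/4 = 29.
Check C: distance² to centre = 18 ≤ 29, so it lies inside.
All remaining points lie in this disk, and no smaller disk contains both endpoints, so this is the minimum enclosing circle.
r = √29 ≈ 5.39.

5.39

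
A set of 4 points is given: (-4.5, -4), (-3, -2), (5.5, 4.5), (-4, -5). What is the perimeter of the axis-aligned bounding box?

Width = max x − min x = 5.5 − (-4.5) = 10.
Height = max y − min y = 4.5 − (-5) = 9.5.
Perimeter = 2(10 + 9.5) = 39.

39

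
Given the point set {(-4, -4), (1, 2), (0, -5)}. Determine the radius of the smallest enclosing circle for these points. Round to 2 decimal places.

3.93

Call the three points A, B, C in the order given.
Side lengths²: AB² = 61, AC² = 17, BC² = 50.
Since AB² = 61 < 50 + 17 = 67, the triangle is acute, so the smallest enclosing circle is the circumcircle.
Circumcentre = (-69/58, -73/58), r² = 25925/1682.
r = √(25925/1682) ≈ 3.93.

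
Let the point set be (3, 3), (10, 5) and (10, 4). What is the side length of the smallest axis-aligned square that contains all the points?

The bounding box has width 7 and height 2.
An axis-aligned square enclosing the set must have side ≥ max(width, height).
So the minimum side is max(7, 2) = 7.

7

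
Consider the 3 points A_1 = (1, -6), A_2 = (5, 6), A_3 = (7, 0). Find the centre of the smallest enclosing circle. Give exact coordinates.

Side lengths²: A_1A_2² = 160, A_1A_3² = 72, A_2A_3² = 40.
Since A_1A_2² = 160 ≥ 72 + 40 = 112, the angle opposite A_1A_2 is not acute, so the smallest enclosing circle has A_1A_2 as diameter.
Centre = midpoint of A_1A_2 = (3, 0), r² = 160/4 = 40.
Centre = (3, 0).

(3, 0)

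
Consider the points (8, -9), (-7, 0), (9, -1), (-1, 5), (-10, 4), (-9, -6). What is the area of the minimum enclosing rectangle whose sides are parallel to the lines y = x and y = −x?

356.5

In coordinates u = x + y, v = x − y the rectangle is axis-aligned; the map (x,y)→(u,v) scales areas by 2.
u-values: -1, -7, 8, 4, -6, -15; range = 8 − (-15) = 23.
v-values: 17, -7, 10, -6, -14, -3; range = 17 − (-14) = 31.
Area = (23 × 31) / 2 = 356.5.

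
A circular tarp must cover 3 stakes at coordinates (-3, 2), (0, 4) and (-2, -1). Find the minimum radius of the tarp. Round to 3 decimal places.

2.693

Call the three points A, B, C in the order given.
Side lengths²: AB² = 13, AC² = 10, BC² = 29.
Since BC² = 29 ≥ 13 + 10 = 23, the angle opposite BC is not acute, so the smallest enclosing circle has BC as diameter.
Centre = midpoint of BC = (-1, 1.5), r² = 29/4 = 7.25.
r = √(7.25) ≈ 2.693.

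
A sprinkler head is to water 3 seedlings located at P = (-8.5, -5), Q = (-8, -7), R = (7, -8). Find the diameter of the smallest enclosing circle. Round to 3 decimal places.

15.788

Side lengths²: PQ² = 4.25, PR² = 249.25, QR² = 226.
Since PR² = 249.25 ≥ 226 + 4.25 = 230.25, the angle opposite PR is not acute, so the smallest enclosing circle has PR as diameter.
Centre = midpoint of PR = (-0.75, -6.5), r² = 249.25/4 = 62.3125.
Diameter = 2r = 2√(62.3125) ≈ 15.788.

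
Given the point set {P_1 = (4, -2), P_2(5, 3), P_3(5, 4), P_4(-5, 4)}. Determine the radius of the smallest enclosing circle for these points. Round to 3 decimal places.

By Welzl's lemma the MEC is supported by two points (diametrically opposite) or three points (on a circumcircle).
The minimum enclosing circle is determined by three boundary points: P_1, P_3, P_4.
Their circumcentre is (0, 1.75) with r² = 30.0625.
The farthest remaining point P_2 is at distance² 26.5625 ≤ 30.0625.
r = √(30.0625) ≈ 5.483.

5.483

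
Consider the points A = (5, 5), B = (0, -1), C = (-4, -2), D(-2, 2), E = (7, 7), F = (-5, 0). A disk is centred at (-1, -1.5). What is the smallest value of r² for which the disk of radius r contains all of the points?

136.25

The required radius is the distance from (-1, -1.5) to the farthest point.
Squared distances: 78.25, 1.25, 9.25, 13.25, 136.25, 18.25.
Maximum is 136.25, attained at E.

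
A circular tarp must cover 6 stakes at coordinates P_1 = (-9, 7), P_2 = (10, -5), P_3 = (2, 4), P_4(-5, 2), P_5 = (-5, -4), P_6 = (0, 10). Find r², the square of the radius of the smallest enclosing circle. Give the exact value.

126.25

A smallest enclosing disk is always determined by at most three of the input points on its boundary.
The farthest pair is P_1–P_2 with squared distance 505. The circle on this segment as diameter has centre (0.5, 1) and r² = 505/4 = 126.25.
Check P_3: distance² to centre = 11.25 ≤ 126.25, so it lies inside.
All remaining points lie in this disk, and no smaller disk contains both endpoints, so this is the minimum enclosing circle.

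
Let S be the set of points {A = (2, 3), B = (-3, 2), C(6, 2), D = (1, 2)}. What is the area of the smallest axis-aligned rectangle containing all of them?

x ranges over [-3, 6], width 9.
y ranges over [2, 3], height 1.
Area = 9 × 1 = 9.

9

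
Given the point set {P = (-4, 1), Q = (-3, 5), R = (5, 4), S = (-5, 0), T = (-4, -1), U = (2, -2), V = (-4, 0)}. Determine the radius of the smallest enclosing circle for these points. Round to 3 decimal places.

The farthest pair is R–S with squared distance 116. The circle on this segment as diameter has centre (0, 2) and r² = 116/4 = 29.
Check P: distance² to centre = 17 ≤ 29, so it lies inside.
All remaining points lie in this disk, and no smaller disk contains both endpoints, so this is the minimum enclosing circle.
r = √29 ≈ 5.385.

5.385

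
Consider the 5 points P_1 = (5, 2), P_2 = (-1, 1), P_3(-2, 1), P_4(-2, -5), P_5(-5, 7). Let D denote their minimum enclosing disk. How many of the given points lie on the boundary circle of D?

3

The minimum enclosing circle is determined by three boundary points: P_1, P_4, P_5.
Their circumcentre is (-1.5, 1.5) with r² = 42.5.
The farthest remaining point P_2 is at distance² 0.5 ≤ 42.5.
The points at distance exactly r from the centre are P_1, P_4, P_5 — 3 points.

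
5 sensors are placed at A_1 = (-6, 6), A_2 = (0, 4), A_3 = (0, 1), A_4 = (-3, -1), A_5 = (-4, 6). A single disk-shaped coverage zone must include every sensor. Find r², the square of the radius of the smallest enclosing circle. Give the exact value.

The minimum enclosing circle of a finite set is fixed by two of the points (as a diameter) or three (as a circumcircle).
The minimum enclosing circle is determined by three boundary points: A_1, A_3, A_4.
Their circumcentre is (-187/54, 53/18) with r² = 22997/1458.
The farthest remaining point A_2 is at distance² 19109/1458 ≤ 22997/1458.

22997/1458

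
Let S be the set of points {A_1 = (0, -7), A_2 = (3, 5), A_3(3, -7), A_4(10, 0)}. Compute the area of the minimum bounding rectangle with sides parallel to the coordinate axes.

120

x ranges over [0, 10], width 10.
y ranges over [-7, 5], height 12.
Area = 10 × 12 = 120.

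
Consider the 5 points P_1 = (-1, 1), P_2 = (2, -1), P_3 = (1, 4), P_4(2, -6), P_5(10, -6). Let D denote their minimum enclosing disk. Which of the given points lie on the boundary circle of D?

P_1, P_3, P_5

A smallest enclosing disk is always determined by at most three of the input points on its boundary.
The minimum enclosing circle is determined by three boundary points: P_1, P_3, P_5.
Their circumcentre is (507/94, -103/94) with r² = 200005/4418.
The farthest remaining point P_4 is at distance² 157141/4418 ≤ 200005/4418.
The points at distance exactly r from the centre are P_1, P_3, P_5 — 3 points.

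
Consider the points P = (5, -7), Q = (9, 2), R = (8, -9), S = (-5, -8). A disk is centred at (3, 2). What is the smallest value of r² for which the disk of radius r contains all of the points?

The required radius is the distance from (3, 2) to the farthest point.
Squared distances: 85, 36, 146, 164.
Maximum is 164, attained at S.

164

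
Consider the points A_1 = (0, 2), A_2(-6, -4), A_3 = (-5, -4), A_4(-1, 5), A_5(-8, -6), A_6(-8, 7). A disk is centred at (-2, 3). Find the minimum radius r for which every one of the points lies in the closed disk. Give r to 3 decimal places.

10.817

The required radius is the distance from (-2, 3) to the farthest point.
Squared distances: 5, 65, 58, 5, 117, 52.
Maximum is 117, attained at A_5.
r = √117 ≈ 10.817.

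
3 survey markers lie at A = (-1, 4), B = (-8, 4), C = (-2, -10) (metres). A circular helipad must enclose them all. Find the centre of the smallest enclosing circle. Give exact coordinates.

Side lengths²: AB² = 49, AC² = 197, BC² = 232.
Since BC² = 232 < 197 + 49 = 246, the triangle is acute, so the smallest enclosing circle is the circumcircle.
Circumcentre = (-4.5, -39/14), r² = 5713/98.
Centre = (-4.5, -39/14).

(-4.5, -39/14)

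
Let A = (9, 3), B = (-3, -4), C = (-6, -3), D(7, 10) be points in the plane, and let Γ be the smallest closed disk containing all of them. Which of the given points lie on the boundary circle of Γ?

C, D

The farthest pair is C–D with squared distance 338. The circle on this segment as diameter has centre (0.5, 3.5) and r² = 338/4 = 84.5.
Check A: distance² to centre = 72.5 ≤ 84.5, so it lies inside.
All remaining points lie in this disk, and no smaller disk contains both endpoints, so this is the minimum enclosing circle.
The points at distance exactly r from the centre are C, D — 2 points.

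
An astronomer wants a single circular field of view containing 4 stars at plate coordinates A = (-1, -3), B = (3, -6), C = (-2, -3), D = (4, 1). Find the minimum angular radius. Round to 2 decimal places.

A smallest enclosing disk is always determined by at most three of the input points on its boundary.
The minimum enclosing circle is determined by three boundary points: B, C, D.
Their circumcentre is (35/19, -43/19) with r² = 5525/361.
The farthest remaining point A is at distance² 3112/361 ≤ 5525/361.
r = √(5525/361) ≈ 3.91.

3.91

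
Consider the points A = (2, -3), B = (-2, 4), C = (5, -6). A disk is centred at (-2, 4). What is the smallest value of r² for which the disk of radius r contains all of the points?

The required radius is the distance from (-2, 4) to the farthest point.
Squared distances: 65, 0, 149.
Maximum is 149, attained at C.

149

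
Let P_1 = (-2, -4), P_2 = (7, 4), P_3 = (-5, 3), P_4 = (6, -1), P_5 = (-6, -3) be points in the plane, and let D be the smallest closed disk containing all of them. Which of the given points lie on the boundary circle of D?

The farthest pair is P_2–P_5 with squared distance 218. The circle on this segment as diameter has centre (0.5, 0.5) and r² = 218/4 = 54.5.
Check P_1: distance² to centre = 26.5 ≤ 54.5, so it lies inside.
All remaining points lie in this disk, and no smaller disk contains both endpoints, so this is the minimum enclosing circle.
The points at distance exactly r from the centre are P_2, P_5 — 2 points.

P_2, P_5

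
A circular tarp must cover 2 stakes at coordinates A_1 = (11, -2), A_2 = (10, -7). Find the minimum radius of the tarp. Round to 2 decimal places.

2.55

The smallest circle enclosing two points has them as diameter endpoints.
Centre = midpoint = (10.5, -4.5); r² = |A_1A_2|²/4 = 26/4 = 6.5.
r = √(6.5) ≈ 2.55.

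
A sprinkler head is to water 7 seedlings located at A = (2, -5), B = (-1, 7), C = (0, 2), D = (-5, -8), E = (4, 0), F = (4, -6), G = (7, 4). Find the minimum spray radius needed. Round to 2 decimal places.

8.53

The minimum enclosing circle of a finite set is fixed by two of the points (as a diameter) or three (as a circumcircle).
The minimum enclosing circle is determined by three boundary points: B, D, G.
Their circumcentre is (9/22, -31/22) with r² = 17593/242.
The farthest remaining point F is at distance² 8221/242 ≤ 17593/242.
r = √(17593/242) ≈ 8.53.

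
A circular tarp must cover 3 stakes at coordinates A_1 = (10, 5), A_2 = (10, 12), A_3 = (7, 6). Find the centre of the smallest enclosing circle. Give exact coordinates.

(9.5, 8.5)

Side lengths²: A_1A_2² = 49, A_1A_3² = 10, A_2A_3² = 45.
Since A_1A_2² = 49 < 45 + 10 = 55, the triangle is acute, so the smallest enclosing circle is the circumcircle.
Circumcentre = (9.5, 8.5), r² = 12.5.
Centre = (9.5, 8.5).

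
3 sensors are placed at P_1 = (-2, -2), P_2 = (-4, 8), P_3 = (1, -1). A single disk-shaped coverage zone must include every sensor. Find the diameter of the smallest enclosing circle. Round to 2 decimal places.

Side lengths²: P_1P_2² = 104, P_1P_3² = 10, P_2P_3² = 106.
Since P_2P_3² = 106 < 104 + 10 = 114, the triangle is acute, so the smallest enclosing circle is the circumcircle.
Circumcentre = (-2.0625, 3.1875), r² = 26.9140625.
Diameter = 2r = 2√(26.9140625) ≈ 10.38.

10.38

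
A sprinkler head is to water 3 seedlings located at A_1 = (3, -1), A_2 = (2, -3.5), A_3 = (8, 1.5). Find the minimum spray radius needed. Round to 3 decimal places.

3.905

Side lengths²: A_1A_2² = 7.25, A_1A_3² = 31.25, A_2A_3² = 61.
Since A_2A_3² = 61 ≥ 31.25 + 7.25 = 38.5, the angle opposite A_2A_3 is not acute, so the smallest enclosing circle has A_2A_3 as diameter.
Centre = midpoint of A_2A_3 = (5, -1), r² = 61/4 = 15.25.
r = √(15.25) ≈ 3.905.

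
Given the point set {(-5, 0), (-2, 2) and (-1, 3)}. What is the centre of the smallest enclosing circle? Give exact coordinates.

(-3, 1.5)

Call the three points A, B, C in the order given.
Side lengths²: AB² = 13, AC² = 25, BC² = 2.
Since AC² = 25 ≥ 13 + 2 = 15, the angle opposite AC is not acute, so the smallest enclosing circle has AC as diameter.
Centre = midpoint of AC = (-3, 1.5), r² = 25/4 = 6.25.
Centre = (-3, 1.5).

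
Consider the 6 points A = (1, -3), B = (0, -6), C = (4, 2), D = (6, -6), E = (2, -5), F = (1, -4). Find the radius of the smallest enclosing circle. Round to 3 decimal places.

The minimum enclosing circle is determined by three boundary points: B, C, D.
Their circumcentre is (3, -2.5) with r² = 21.25.
The farthest remaining point E is at distance² 7.25 ≤ 21.25.
r = √(21.25) ≈ 4.610.

4.610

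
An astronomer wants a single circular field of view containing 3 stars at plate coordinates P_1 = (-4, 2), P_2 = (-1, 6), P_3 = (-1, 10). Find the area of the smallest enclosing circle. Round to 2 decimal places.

Side lengths²: P_1P_2² = 25, P_1P_3² = 73, P_2P_3² = 16.
Since P_1P_3² = 73 ≥ 25 + 16 = 41, the angle opposite P_1P_3 is not acute, so the smallest enclosing circle has P_1P_3 as diameter.
Centre = midpoint of P_1P_3 = (-2.5, 6), r² = 73/4 = 18.25.
Area = π·r² = π·18.25 ≈ 57.33.

57.33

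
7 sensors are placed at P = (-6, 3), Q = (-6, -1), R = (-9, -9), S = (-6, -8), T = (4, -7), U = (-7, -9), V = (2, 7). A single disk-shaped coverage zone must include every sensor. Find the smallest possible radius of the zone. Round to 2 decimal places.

The farthest pair is R–V with squared distance 377. The circle on this segment as diameter has centre (-3.5, -1) and r² = 377/4 = 94.25.
Check P: distance² to centre = 22.25 ≤ 94.25, so it lies inside.
All remaining points lie in this disk, and no smaller disk contains both endpoints, so this is the minimum enclosing circle.
r = √(94.25) ≈ 9.71.

9.71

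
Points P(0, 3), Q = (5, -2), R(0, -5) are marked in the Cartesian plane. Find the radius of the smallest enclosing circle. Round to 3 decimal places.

Side lengths²: PQ² = 50, PR² = 64, QR² = 34.
Since PR² = 64 < 50 + 34 = 84, the triangle is acute, so the smallest enclosing circle is the circumcircle.
Circumcentre = (1, -1), r² = 17.
r = √17 ≈ 4.123.

4.123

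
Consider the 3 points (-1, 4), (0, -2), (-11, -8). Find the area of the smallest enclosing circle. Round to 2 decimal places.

Call the three points A, B, C in the order given.
Side lengths²: AB² = 37, AC² = 244, BC² = 157.
Since AC² = 244 ≥ 157 + 37 = 194, the angle opposite AC is not acute, so the smallest enclosing circle has AC as diameter.
Centre = midpoint of AC = (-6, -2), r² = 244/4 = 61.
Area = π·r² = π·61 ≈ 191.64.

191.64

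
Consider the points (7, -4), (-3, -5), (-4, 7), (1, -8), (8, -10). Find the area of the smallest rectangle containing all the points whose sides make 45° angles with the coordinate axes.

159.5

In coordinates u = x + y, v = x − y the rectangle is axis-aligned; the map (x,y)→(u,v) scales areas by 2.
u-values: 3, -8, 3, -7, -2; range = 3 − (-8) = 11.
v-values: 11, 2, -11, 9, 18; range = 18 − (-11) = 29.
Area = (11 × 29) / 2 = 159.5.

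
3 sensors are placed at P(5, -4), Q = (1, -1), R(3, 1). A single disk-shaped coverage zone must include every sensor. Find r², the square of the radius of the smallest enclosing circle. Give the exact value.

Side lengths²: PQ² = 25, PR² = 29, QR² = 8.
Since PR² = 29 < 25 + 8 = 33, the triangle is acute, so the smallest enclosing circle is the circumcircle.
Circumcentre = (51/14, -23/14), r² = 725/98.

725/98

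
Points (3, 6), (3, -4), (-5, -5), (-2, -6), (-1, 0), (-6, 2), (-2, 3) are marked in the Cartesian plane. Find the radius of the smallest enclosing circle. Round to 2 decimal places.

6.80

The minimum enclosing circle of a finite set is fixed by two of the points (as a diameter) or three (as a circumcircle).
The farthest pair is (3, 6)–(-5, -5) with squared distance 185. The circle on this segment as diameter has centre (-1, 0.5) and r² = 185/4 = 46.25.
Check (3, -4): distance² to centre = 36.25 ≤ 46.25, so it lies inside.
All remaining points lie in this disk, and no smaller disk contains both endpoints, so this is the minimum enclosing circle.
r = √(46.25) ≈ 6.80.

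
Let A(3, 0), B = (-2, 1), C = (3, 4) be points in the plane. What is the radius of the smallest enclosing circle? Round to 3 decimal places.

Side lengths²: AB² = 26, AC² = 16, BC² = 34.
Since BC² = 34 < 26 + 16 = 42, the triangle is acute, so the smallest enclosing circle is the circumcircle.
Circumcentre = (0.8, 2), r² = 8.84.
r = √(8.84) ≈ 2.973.

2.973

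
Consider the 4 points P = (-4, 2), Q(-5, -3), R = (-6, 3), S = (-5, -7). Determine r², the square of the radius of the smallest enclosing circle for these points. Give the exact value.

25.25

The farthest pair is R–S with squared distance 101. The circle on this segment as diameter has centre (-5.5, -2) and r² = 101/4 = 25.25.
Check P: distance² to centre = 18.25 ≤ 25.25, so it lies inside.
All remaining points lie in this disk, and no smaller disk contains both endpoints, so this is the minimum enclosing circle.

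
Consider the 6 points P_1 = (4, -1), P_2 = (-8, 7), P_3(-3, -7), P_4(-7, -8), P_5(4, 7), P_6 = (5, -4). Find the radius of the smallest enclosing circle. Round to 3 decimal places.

A smallest enclosing disk is always determined by at most three of the input points on its boundary.
The minimum enclosing circle is determined by three boundary points: P_2, P_4, P_5.
Their circumcentre is (-2, -2/15) with r² = 19549/225.
The farthest remaining point P_6 is at distance² 14389/225 ≤ 19549/225.
r = √(19549/225) ≈ 9.321.

9.321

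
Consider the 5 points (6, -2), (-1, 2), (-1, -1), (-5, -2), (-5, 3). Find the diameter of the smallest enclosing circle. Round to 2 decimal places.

A smallest enclosing disk is always determined by at most three of the input points on its boundary.
The farthest pair is (6, -2)–(-5, 3) with squared distance 146. The circle on this segment as diameter has centre (0.5, 0.5) and r² = 146/4 = 36.5.
Check (-1, 2): distance² to centre = 4.5 ≤ 36.5, so it lies inside.
All remaining points lie in this disk, and no smaller disk contains both endpoints, so this is the minimum enclosing circle.
Diameter = 2r = 2√(36.5) ≈ 12.08.

12.08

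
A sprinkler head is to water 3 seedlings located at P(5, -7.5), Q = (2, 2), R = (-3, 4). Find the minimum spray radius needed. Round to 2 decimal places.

Side lengths²: PQ² = 99.25, PR² = 196.25, QR² = 29.
Since PR² = 196.25 ≥ 99.25 + 29 = 128.25, the angle opposite PR is not acute, so the smallest enclosing circle has PR as diameter.
Centre = midpoint of PR = (1, -1.75), r² = 196.25/4 = 49.0625.
r = √(49.0625) ≈ 7.00.

7.00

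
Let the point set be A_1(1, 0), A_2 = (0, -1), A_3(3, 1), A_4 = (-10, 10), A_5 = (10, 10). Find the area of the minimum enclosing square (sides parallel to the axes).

The bounding box has width 20 and height 11.
An axis-aligned square enclosing the set must have side ≥ max(width, height).
So the minimum side is max(20, 11) = 20.
Area = 20² = 400.

400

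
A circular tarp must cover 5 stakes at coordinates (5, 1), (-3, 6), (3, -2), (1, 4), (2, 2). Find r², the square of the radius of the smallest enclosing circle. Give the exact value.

28925/1156

By Welzl's lemma the MEC is supported by two points (diametrically opposite) or three points (on a circumcircle).
The minimum enclosing circle is determined by three boundary points: (5, 1), (-3, 6), (3, -2).
Their circumcentre is (2/17, 71/34) with r² = 28925/1156.
The farthest remaining point (1, 4) is at distance² 5125/1156 ≤ 28925/1156.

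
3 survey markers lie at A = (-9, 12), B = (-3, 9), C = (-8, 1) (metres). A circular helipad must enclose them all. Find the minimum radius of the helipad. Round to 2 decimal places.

Side lengths²: AB² = 45, AC² = 122, BC² = 89.
Since AC² = 122 < 89 + 45 = 134, the triangle is acute, so the smallest enclosing circle is the circumcircle.
Circumcentre = (-335/42, 275/42), r² = 27145/882.
r = √(27145/882) ≈ 5.55.

5.55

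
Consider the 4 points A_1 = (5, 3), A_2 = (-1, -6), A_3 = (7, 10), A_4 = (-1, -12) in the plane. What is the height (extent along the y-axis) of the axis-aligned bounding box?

22

max y = 10, min y = -12, so height = 22.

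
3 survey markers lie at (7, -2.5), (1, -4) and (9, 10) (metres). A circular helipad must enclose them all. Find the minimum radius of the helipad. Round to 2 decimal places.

Call the three points A, B, C in the order given.
Side lengths²: AB² = 38.25, AC² = 160.25, BC² = 260.
Since BC² = 260 ≥ 160.25 + 38.25 = 198.5, the angle opposite BC is not acute, so the smallest enclosing circle has BC as diameter.
Centre = midpoint of BC = (5, 3), r² = 260/4 = 65.
r = √65 ≈ 8.06.

8.06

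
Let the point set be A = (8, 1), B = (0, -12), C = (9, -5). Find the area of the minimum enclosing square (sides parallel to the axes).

169

The bounding box has width 9 and height 13.
An axis-aligned square enclosing the set must have side ≥ max(width, height).
So the minimum side is max(9, 13) = 13.
Area = 13² = 169.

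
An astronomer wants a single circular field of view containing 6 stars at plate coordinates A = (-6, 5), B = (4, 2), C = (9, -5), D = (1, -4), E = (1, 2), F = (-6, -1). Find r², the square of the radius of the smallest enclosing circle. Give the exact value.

The minimum enclosing circle of a finite set is fixed by two of the points (as a diameter) or three (as a circumcircle).
The farthest pair is A–C with squared distance 325. The circle on this segment as diameter has centre (1.5, 0) and r² = 325/4 = 81.25.
Check B: distance² to centre = 10.25 ≤ 81.25, so it lies inside.
All remaining points lie in this disk, and no smaller disk contains both endpoints, so this is the minimum enclosing circle.

81.25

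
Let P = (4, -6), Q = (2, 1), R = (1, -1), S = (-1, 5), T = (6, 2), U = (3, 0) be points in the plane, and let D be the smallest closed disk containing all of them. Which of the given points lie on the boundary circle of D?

A smallest enclosing disk is always determined by at most three of the input points on its boundary.
The farthest pair is P–S with squared distance 146. The circle on this segment as diameter has centre (1.5, -0.5) and r² = 146/4 = 36.5.
Check Q: distance² to centre = 2.5 ≤ 36.5, so it lies inside.
All remaining points lie in this disk, and no smaller disk contains both endpoints, so this is the minimum enclosing circle.
The points at distance exactly r from the centre are P, S — 2 points.

P, S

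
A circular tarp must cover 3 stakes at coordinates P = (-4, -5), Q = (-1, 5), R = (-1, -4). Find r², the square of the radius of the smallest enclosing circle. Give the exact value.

27.25

Side lengths²: PQ² = 109, PR² = 10, QR² = 81.
Since PQ² = 109 ≥ 81 + 10 = 91, the angle opposite PQ is not acute, so the smallest enclosing circle has PQ as diameter.
Centre = midpoint of PQ = (-2.5, 0), r² = 109/4 = 27.25.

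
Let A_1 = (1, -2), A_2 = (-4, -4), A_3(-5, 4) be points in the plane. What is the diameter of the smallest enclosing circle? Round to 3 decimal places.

8.771

Side lengths²: A_1A_2² = 29, A_1A_3² = 72, A_2A_3² = 65.
Since A_1A_3² = 72 < 65 + 29 = 94, the triangle is acute, so the smallest enclosing circle is the circumcircle.
Circumcentre = (-39/14, 3/14), r² = 1885/98.
Diameter = 2r = 2√(1885/98) ≈ 8.771.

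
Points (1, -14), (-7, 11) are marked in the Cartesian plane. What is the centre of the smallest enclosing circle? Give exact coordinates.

(-3, -1.5)

The smallest circle enclosing two points has them as diameter endpoints.
Centre = midpoint = (-3, -1.5); r² = |(1, -14)−(-7, 11)|²/4 = 689/4 = 172.25.
Centre = (-3, -1.5).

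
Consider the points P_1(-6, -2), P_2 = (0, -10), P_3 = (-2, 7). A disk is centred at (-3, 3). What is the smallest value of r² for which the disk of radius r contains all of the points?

178

The required radius is the distance from (-3, 3) to the farthest point.
Squared distances: 34, 178, 17.
Maximum is 178, attained at P_2.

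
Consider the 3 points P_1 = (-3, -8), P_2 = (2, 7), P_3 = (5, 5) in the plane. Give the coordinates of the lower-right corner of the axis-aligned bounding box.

(5, -8)

x-range [-3, 5], y-range [-8, 7].
The lower-right corner is (5, -8).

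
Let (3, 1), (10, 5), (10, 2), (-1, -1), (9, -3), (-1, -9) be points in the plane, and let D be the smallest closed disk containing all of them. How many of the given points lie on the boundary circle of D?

A smallest enclosing disk is always determined by at most three of the input points on its boundary.
The farthest pair is (10, 5)–(-1, -9) with squared distance 317. The circle on this segment as diameter has centre (4.5, -2) and r² = 317/4 = 79.25.
Check (3, 1): distance² to centre = 11.25 ≤ 79.25, so it lies inside.
All remaining points lie in this disk, and no smaller disk contains both endpoints, so this is the minimum enclosing circle.
The points at distance exactly r from the centre are (10, 5), (-1, -9) — 2 points.

2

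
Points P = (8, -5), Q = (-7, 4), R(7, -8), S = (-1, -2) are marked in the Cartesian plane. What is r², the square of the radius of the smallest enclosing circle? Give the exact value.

85

A smallest enclosing disk is always determined by at most three of the input points on its boundary.
The farthest pair is Q–R with squared distance 340. The circle on this segment as diameter has centre (0, -2) and r² = 340/4 = 85.
Check P: distance² to centre = 73 ≤ 85, so it lies inside.
All remaining points lie in this disk, and no smaller disk contains both endpoints, so this is the minimum enclosing circle.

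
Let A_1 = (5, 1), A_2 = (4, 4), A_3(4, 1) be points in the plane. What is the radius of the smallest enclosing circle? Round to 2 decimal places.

1.58

Side lengths²: A_1A_2² = 10, A_1A_3² = 1, A_2A_3² = 9.
Since A_1A_2² = 10 ≥ 9 + 1 = 10, the angle opposite A_1A_2 is not acute, so the smallest enclosing circle has A_1A_2 as diameter.
Centre = midpoint of A_1A_2 = (4.5, 2.5), r² = 10/4 = 2.5.
r = √(2.5) ≈ 1.58.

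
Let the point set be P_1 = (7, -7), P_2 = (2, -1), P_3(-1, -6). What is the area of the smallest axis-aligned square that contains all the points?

The bounding box has width 8 and height 6.
An axis-aligned square enclosing the set must have side ≥ max(width, height).
So the minimum side is max(8, 6) = 8.
Area = 8² = 64.

64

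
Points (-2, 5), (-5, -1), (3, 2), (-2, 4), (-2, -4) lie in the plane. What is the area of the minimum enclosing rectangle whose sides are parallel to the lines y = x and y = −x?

In coordinates u = x + y, v = x − y the rectangle is axis-aligned; the map (x,y)→(u,v) scales areas by 2.
u-values: 3, -6, 5, 2, -6; range = 5 − (-6) = 11.
v-values: -7, -4, 1, -6, 2; range = 2 − (-7) = 9.
Area = (11 × 9) / 2 = 49.5.

49.5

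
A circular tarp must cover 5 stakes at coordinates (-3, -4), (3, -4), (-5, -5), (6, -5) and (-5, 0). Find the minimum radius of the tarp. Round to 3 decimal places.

6.042

By Welzl's lemma the MEC is supported by two points (diametrically opposite) or three points (on a circumcircle).
The farthest pair is (6, -5)–(-5, 0) with squared distance 146. The circle on this segment as diameter has centre (0.5, -2.5) and r² = 146/4 = 36.5.
Check (-3, -4): distance² to centre = 14.5 ≤ 36.5, so it lies inside.
All remaining points lie in this disk, and no smaller disk contains both endpoints, so this is the minimum enclosing circle.
r = √(36.5) ≈ 6.042.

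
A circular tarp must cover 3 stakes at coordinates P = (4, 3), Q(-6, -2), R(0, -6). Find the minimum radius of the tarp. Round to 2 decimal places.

Side lengths²: PQ² = 125, PR² = 97, QR² = 52.
Since PQ² = 125 < 97 + 52 = 149, the triangle is acute, so the smallest enclosing circle is the circumcircle.
Circumcentre = (-4/7, -5/14), r² = 6305/196.
r = √(6305/196) ≈ 5.67.

5.67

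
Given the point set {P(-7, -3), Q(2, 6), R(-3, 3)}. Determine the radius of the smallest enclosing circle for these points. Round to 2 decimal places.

Side lengths²: PQ² = 162, PR² = 52, QR² = 34.
Since PQ² = 162 ≥ 52 + 34 = 86, the angle opposite PQ is not acute, so the smallest enclosing circle has PQ as diameter.
Centre = midpoint of PQ = (-2.5, 1.5), r² = 162/4 = 40.5.
r = √(40.5) ≈ 6.36.

6.36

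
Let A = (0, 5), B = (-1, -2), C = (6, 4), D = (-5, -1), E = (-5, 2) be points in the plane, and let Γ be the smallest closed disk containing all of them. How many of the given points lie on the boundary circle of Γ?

2

The minimum enclosing circle of a finite set is fixed by two of the points (as a diameter) or three (as a circumcircle).
The farthest pair is C–D with squared distance 146. The circle on this segment as diameter has centre (0.5, 1.5) and r² = 146/4 = 36.5.
Check A: distance² to centre = 12.5 ≤ 36.5, so it lies inside.
All remaining points lie in this disk, and no smaller disk contains both endpoints, so this is the minimum enclosing circle.
The points at distance exactly r from the centre are C, D — 2 points.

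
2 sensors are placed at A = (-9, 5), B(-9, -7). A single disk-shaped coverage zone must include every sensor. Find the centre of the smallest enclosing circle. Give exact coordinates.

(-9, -1)

The smallest circle enclosing two points has them as diameter endpoints.
Centre = midpoint = (-9, -1); r² = |AB|²/4 = 144/4 = 36.
Centre = (-9, -1).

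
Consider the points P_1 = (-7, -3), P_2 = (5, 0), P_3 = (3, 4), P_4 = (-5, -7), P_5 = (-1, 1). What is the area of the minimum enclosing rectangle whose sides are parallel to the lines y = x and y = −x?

85.5

In coordinates u = x + y, v = x − y the rectangle is axis-aligned; the map (x,y)→(u,v) scales areas by 2.
u-values: -10, 5, 7, -12, 0; range = 7 − (-12) = 19.
v-values: -4, 5, -1, 2, -2; range = 5 − (-4) = 9.
Area = (19 × 9) / 2 = 85.5.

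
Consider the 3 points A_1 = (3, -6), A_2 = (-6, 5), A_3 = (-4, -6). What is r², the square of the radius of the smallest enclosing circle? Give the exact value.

50.5

Side lengths²: A_1A_2² = 202, A_1A_3² = 49, A_2A_3² = 125.
Since A_1A_2² = 202 ≥ 125 + 49 = 174, the angle opposite A_1A_2 is not acute, so the smallest enclosing circle has A_1A_2 as diameter.
Centre = midpoint of A_1A_2 = (-1.5, -0.5), r² = 202/4 = 50.5.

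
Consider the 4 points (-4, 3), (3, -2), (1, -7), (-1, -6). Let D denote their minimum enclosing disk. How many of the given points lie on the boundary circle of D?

A smallest enclosing disk is always determined by at most three of the input points on its boundary.
The farthest pair is (-4, 3)–(1, -7) with squared distance 125. The circle on this segment as diameter has centre (-1.5, -2) and r² = 125/4 = 31.25.
Check (3, -2): distance² to centre = 20.25 ≤ 31.25, so it lies inside.
All remaining points lie in this disk, and no smaller disk contains both endpoints, so this is the minimum enclosing circle.
The points at distance exactly r from the centre are (-4, 3), (1, -7) — 2 points.

2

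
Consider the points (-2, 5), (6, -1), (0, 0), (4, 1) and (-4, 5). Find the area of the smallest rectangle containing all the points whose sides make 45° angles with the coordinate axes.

In coordinates u = x + y, v = x − y the rectangle is axis-aligned; the map (x,y)→(u,v) scales areas by 2.
u-values: 3, 5, 0, 5, 1; range = 5 − 0 = 5.
v-values: -7, 7, 0, 3, -9; range = 7 − (-9) = 16.
Area = (5 × 16) / 2 = 40.

40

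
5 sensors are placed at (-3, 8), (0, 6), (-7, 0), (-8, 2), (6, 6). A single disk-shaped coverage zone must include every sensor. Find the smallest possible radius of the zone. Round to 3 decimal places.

The farthest pair is (-8, 2)–(6, 6) with squared distance 212. The circle on this segment as diameter has centre (-1, 4) and r² = 212/4 = 53.
Check (-3, 8): distance² to centre = 20 ≤ 53, so it lies inside.
All remaining points lie in this disk, and no smaller disk contains both endpoints, so this is the minimum enclosing circle.
r = √53 ≈ 7.280.

7.280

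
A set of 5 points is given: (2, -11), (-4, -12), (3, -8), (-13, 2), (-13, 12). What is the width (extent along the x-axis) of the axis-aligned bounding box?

16

max x = 3, min x = -13, so width = 16.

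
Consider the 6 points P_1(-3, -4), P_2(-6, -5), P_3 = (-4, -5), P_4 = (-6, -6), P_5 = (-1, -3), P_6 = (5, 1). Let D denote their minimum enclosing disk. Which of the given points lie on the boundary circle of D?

P_4, P_6

The farthest pair is P_4–P_6 with squared distance 170. The circle on this segment as diameter has centre (-0.5, -2.5) and r² = 170/4 = 42.5.
Check P_1: distance² to centre = 8.5 ≤ 42.5, so it lies inside.
All remaining points lie in this disk, and no smaller disk contains both endpoints, so this is the minimum enclosing circle.
The points at distance exactly r from the centre are P_4, P_6 — 2 points.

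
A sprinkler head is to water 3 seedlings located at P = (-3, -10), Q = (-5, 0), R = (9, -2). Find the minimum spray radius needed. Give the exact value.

130/17

Side lengths²: PQ² = 104, PR² = 208, QR² = 200.
Since PR² = 208 < 200 + 104 = 304, the triangle is acute, so the smallest enclosing circle is the circumcircle.
Circumcentre = (27/17, -66/17), r² = 16900/289.
r = √(16900/289) = 130/17.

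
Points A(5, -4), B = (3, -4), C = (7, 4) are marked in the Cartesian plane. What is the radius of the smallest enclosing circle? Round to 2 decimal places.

Side lengths²: AB² = 4, AC² = 68, BC² = 80.
Since BC² = 80 ≥ 68 + 4 = 72, the angle opposite BC is not acute, so the smallest enclosing circle has BC as diameter.
Centre = midpoint of BC = (5, 0), r² = 80/4 = 20.
r = √20 ≈ 4.47.

4.47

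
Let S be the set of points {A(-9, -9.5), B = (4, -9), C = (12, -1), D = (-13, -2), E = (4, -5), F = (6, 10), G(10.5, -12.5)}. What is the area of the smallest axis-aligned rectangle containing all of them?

562.5

x ranges over [-13, 12], width 25.
y ranges over [-12.5, 10], height 22.5.
Area = 25 × 22.5 = 562.5.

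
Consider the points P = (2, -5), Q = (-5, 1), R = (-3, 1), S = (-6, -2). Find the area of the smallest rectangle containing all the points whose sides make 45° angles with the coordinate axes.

39

In coordinates u = x + y, v = x − y the rectangle is axis-aligned; the map (x,y)→(u,v) scales areas by 2.
u-values: -3, -4, -2, -8; range = -2 − (-8) = 6.
v-values: 7, -6, -4, -4; range = 7 − (-6) = 13.
Area = (6 × 13) / 2 = 39.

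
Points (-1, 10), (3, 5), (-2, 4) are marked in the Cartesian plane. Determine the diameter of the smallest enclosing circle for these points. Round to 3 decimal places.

Call the three points A, B, C in the order given.
Side lengths²: AB² = 41, AC² = 37, BC² = 26.
Since AB² = 41 < 37 + 26 = 63, the triangle is acute, so the smallest enclosing circle is the circumcircle.
Circumcentre = (3/58, 391/58), r² = 19721/1682.
Diameter = 2r = 2√(19721/1682) ≈ 6.848.

6.848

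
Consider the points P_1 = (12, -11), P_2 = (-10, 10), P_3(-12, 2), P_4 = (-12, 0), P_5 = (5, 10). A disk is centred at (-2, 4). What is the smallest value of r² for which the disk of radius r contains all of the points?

421

The required radius is the distance from (-2, 4) to the farthest point.
Squared distances: 421, 100, 104, 116, 85.
Maximum is 421, attained at P_1.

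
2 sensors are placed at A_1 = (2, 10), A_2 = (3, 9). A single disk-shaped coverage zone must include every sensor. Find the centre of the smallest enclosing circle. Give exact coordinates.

(2.5, 9.5)

The smallest circle enclosing two points has them as diameter endpoints.
Centre = midpoint = (2.5, 9.5); r² = |A_1A_2|²/4 = 2/4 = 0.5.
Centre = (2.5, 9.5).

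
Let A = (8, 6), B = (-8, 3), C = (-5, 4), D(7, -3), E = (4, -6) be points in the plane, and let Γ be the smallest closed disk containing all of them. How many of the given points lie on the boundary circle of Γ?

3

A smallest enclosing disk is always determined by at most three of the input points on its boundary.
The minimum enclosing circle is determined by three boundary points: A, B, E.
Their circumcentre is (0.5, 11/6) with r² = 1325/18.
The farthest remaining point D is at distance² 1181/18 ≤ 1325/18.
The points at distance exactly r from the centre are A, B, E — 3 points.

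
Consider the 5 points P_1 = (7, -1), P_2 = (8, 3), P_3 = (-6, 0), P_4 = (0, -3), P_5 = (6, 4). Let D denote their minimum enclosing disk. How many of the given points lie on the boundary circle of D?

2

The minimum enclosing circle of a finite set is fixed by two of the points (as a diameter) or three (as a circumcircle).
The farthest pair is P_2–P_3 with squared distance 205. The circle on this segment as diameter has centre (1, 1.5) and r² = 205/4 = 51.25.
Check P_1: distance² to centre = 42.25 ≤ 51.25, so it lies inside.
All remaining points lie in this disk, and no smaller disk contains both endpoints, so this is the minimum enclosing circle.
The points at distance exactly r from the centre are P_2, P_3 — 2 points.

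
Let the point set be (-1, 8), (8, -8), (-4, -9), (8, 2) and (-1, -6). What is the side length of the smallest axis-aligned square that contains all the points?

The bounding box has width 12 and height 17.
An axis-aligned square enclosing the set must have side ≥ max(width, height).
So the minimum side is max(12, 17) = 17.

17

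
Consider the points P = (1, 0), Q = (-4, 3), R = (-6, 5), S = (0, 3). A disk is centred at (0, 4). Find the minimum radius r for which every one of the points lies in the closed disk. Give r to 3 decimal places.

6.083

The required radius is the distance from (0, 4) to the farthest point.
Squared distances: 17, 17, 37, 1.
Maximum is 37, attained at R.
r = √37 ≈ 6.083.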